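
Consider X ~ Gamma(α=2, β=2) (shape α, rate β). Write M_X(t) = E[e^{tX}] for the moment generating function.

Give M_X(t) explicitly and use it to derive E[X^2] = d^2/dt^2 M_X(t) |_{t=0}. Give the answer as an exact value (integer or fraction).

M_X(t) = 4/(2 - t)^2
dM/dt = -8/(t^3 - 6*t^2 + 12*t - 8)
d^2M/dt^2 = 24/(t^4 - 8*t^3 + 24*t^2 - 32*t + 16)

E[X^2] = d^2M/dt^2 |_{t=0} = 3/2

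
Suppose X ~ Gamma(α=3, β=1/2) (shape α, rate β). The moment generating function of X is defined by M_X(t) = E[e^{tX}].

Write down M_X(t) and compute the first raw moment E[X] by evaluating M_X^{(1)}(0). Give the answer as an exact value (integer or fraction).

E[X] = M′(0) = 6

M_X(t) = 1/(8*(1/2 - t)^3)
M′(t) = 6/(16*t^4 - 32*t^3 + 24*t^2 - 8*t + 1)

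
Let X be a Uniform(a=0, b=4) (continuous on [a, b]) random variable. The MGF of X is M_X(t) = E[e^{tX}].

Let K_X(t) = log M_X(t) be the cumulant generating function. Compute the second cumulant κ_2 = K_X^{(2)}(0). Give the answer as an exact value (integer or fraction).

κ_2 = K^(2)(0) = 4/3

M_X(t) = (e^(4*t) - 1)/(4*t)
K_X(t) = log M_X(t) = -log(t) + log(e^(4*t) - 1) - 2*log(2)
K^(2)(t) = (-16*t^2*e^(4*t) + e^(8*t) - 2*e^(4*t) + 1)/(t^2*e^(8*t) - 2*t^2*e^(4*t) + t^2)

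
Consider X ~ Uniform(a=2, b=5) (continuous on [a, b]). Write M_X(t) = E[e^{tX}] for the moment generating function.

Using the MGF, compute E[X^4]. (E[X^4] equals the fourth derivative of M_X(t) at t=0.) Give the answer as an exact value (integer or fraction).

M_X(t) = (e^(5*t) - e^(2*t))/(3*t)
dM/dt = (5*t*e^(5*t) - 2*t*e^(2*t) - e^(5*t) + e^(2*t))/(3*t^2)
d^2M/dt^2 = (25*t^2*e^(5*t) - 4*t^2*e^(2*t) - 10*t*e^(5*t) + 4*t*e^(2*t) + 2*e^(5*t) - 2*e^(2*t))/(3*t^3)
d^3M/dt^3 = (125*t^3*e^(5*t) - 8*t^3*e^(2*t) - 75*t^2*e^(5*t) + 12*t^2*e^(2*t) + 30*t*e^(5*t) - 12*t*e^(2*t) - 6*e^(5*t) + 6*e^(2*t))/(3*t^4)

E[X^4] = d^4M/dt^4 |_{t=0} = 1031/5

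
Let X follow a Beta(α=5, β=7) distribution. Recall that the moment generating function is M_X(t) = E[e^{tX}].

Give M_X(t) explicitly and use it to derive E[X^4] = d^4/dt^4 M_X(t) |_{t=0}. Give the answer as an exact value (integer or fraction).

M_X(t) = ₁F₁(5; 12; t)
D^4[M](t) = 2*₁F₁(9; 16; t)/39

E[X^4] = D^4[M](0) = 2/39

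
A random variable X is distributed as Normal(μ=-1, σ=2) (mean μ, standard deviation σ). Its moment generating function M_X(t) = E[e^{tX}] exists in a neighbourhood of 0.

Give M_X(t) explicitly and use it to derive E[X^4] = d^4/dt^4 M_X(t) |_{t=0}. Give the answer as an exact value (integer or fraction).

M_X(t) = e^(2*t^2 - t)
M^(4)(t) = (256*t^4*e^(2*t^2) - 256*t^3*e^(2*t^2) + 480*t^2*e^(2*t^2) - 208*t*e^(2*t^2) + 73*e^(2*t^2))*e^(-t)

E[X^4] = M^(4)(0) = 73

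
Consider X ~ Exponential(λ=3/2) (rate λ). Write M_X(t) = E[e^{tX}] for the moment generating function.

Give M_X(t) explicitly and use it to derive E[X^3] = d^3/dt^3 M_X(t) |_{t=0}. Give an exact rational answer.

E[X^3] = M′′′(0) = 16/9

M_X(t) = 3/(2*(3/2 - t))
M′(t) = 6/(4*t^2 - 12*t + 9)
M′′(t) = -24/(8*t^3 - 36*t^2 + 54*t - 27)
M′′′(t) = 144/(16*t^4 - 96*t^3 + 216*t^2 - 216*t + 81)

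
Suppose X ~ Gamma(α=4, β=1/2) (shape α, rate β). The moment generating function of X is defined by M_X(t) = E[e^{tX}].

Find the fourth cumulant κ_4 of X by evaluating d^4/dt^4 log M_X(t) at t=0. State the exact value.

κ_4 = K^(4)(0) = 384

M_X(t) = 1/(16*(1/2 - t)^4)
K_X(t) = log M_X(t) = -4*log(1/2 - t) - 4*log(2)
K^(4)(t) = 384/(16*t^4 - 32*t^3 + 24*t^2 - 8*t + 1)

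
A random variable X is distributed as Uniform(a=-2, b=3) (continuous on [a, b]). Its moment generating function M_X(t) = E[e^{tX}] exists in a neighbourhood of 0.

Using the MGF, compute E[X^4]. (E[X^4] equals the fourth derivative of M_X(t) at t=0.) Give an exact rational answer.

E[X^4] = d^4M/dt^4 |_{t=0} = 11

M_X(t) = (e^(3*t) - e^(-2*t))/(5*t)
dM/dt = (3*t*e^(5*t) + 2*t - e^(5*t) + 1)*e^(-2*t)/(5*t^2)
d^2M/dt^2 = (9*t^2*e^(5*t) - 4*t^2 - 6*t*e^(5*t) - 4*t + 2*e^(5*t) - 2)*e^(-2*t)/(5*t^3)
d^3M/dt^3 = (27*t^3*e^(5*t) + 8*t^3 - 27*t^2*e^(5*t) + 12*t^2 + 18*t*e^(5*t) + 12*t - 6*e^(5*t) + 6)*e^(-2*t)/(5*t^4)
d^4M/dt^4 = (81*t^4*e^(5*t) - 16*t^4 - 108*t^3*e^(5*t) - 32*t^3 + 108*t^2*e^(5*t) - 48*t^2 - 72*t*e^(5*t) - 48*t + 24*e^(5*t) - 24)*e^(-2*t)/(5*t^5)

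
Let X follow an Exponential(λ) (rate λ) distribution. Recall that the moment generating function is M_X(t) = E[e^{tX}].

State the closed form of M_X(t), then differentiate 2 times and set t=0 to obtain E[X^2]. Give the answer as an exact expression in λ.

M_X(t) = λ/(λ - t)
D^2[M](t) = -2*λ/(-λ^3 + 3*λ^2*t - 3*λ*t^2 + t^3)

E[X^2] = D^2[M](0) = 2/λ^2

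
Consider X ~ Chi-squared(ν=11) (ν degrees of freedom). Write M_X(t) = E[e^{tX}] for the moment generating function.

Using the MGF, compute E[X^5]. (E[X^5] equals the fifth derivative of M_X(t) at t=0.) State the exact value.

E[X^5] = d^5M/dt^5 |_{t=0} = 692835

M_X(t) = (1 - 2*t)^(-11/2)
dM/dt = 11/(64*t^6*√(1 - 2*t) - 192*t^5*√(1 - 2*t) + 240*t^4*√(1 - 2*t) - 160*t^3*√(1 - 2*t) + 60*t^2*√(1 - 2*t) - 12*t*√(1 - 2*t) + √(1 - 2*t))
d^2M/dt^2 = -143/(128*t^7*√(1 - 2*t) - 448*t^6*√(1 - 2*t) + 672*t^5*√(1 - 2*t) - 560*t^4*√(1 - 2*t) + 280*t^3*√(1 - 2*t) - 84*t^2*√(1 - 2*t) + 14*t*√(1 - 2*t) - √(1 - 2*t))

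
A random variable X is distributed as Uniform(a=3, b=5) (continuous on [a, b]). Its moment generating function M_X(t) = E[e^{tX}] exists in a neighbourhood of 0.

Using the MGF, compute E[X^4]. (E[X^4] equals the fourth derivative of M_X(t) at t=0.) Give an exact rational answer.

M_X(t) = (e^(5*t) - e^(3*t))/(2*t)

E[X^4] = D^4[M](0) = 1441/5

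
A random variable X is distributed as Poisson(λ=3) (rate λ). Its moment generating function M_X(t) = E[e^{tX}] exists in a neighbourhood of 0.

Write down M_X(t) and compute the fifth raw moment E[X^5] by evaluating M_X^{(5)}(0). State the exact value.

E[X^5] = M^(5)(0) = 1866

M_X(t) = e^(3*e^(t) - 3)
M^(5)(t) = (243*e^(5*t)*e^(3*e^(t)) + 810*e^(4*t)*e^(3*e^(t)) + 675*e^(3*t)*e^(3*e^(t)) + 135*e^(2*t)*e^(3*e^(t)) + 3*e^(t)*e^(3*e^(t)))*e^(-3)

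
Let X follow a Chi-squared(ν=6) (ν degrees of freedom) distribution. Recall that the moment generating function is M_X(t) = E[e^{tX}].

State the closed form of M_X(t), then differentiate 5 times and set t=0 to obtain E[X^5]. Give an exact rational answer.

E[X^5] = d^5M/dt^5 |_{t=0} = 80640

M_X(t) = (1 - 2*t)^(-3)
dM/dt = 6/(16*t^4 - 32*t^3 + 24*t^2 - 8*t + 1)
d^2M/dt^2 = -48/(32*t^5 - 80*t^4 + 80*t^3 - 40*t^2 + 10*t - 1)
d^3M/dt^3 = 480/(64*t^6 - 192*t^5 + 240*t^4 - 160*t^3 + 60*t^2 - 12*t + 1)
d^4M/dt^4 = -5760/(128*t^7 - 448*t^6 + 672*t^5 - 560*t^4 + 280*t^3 - 84*t^2 + 14*t - 1)
d^5M/dt^5 = 80640/(256*t^8 - 1024*t^7 + 1792*t^6 - 1792*t^5 + 1120*t^4 - 448*t^3 + 112*t^2 - 16*t + 1)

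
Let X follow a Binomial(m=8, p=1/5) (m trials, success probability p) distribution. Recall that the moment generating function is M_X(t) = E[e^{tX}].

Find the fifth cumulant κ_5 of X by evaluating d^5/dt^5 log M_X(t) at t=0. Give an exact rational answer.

κ_5 = K^(5)(0) = -2208/3125

M_X(t) = (e^(t)/5 + 4/5)^8
K_X(t) = log M_X(t) = 8*log(e^(t)/5 + 4/5)
K^(5)(t) = (-32*e^(4*t) + 1408*e^(3*t) - 5632*e^(2*t) + 2048*e^(t))/(e^(5*t) + 20*e^(4*t) + 160*e^(3*t) + 640*e^(2*t) + 1280*e^(t) + 1024)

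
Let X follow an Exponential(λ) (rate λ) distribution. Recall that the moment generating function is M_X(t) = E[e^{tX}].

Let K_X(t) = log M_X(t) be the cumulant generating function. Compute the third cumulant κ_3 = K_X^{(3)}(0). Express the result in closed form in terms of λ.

κ_3 = K′′′(0) = 2/λ^3

M_X(t) = λ/(λ - t)
K_X(t) = log M_X(t) = log(λ) - log(λ - t)
K′(t) = -1/(-λ + t)
K′′(t) = 1/(λ^2 - 2*λ*t + t^2)
K′′′(t) = -2/(-λ^3 + 3*λ^2*t - 3*λ*t^2 + t^3)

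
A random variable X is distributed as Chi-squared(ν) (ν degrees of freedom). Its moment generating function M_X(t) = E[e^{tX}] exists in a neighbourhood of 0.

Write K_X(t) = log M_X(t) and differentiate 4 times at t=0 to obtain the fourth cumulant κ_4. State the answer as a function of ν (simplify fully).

M_X(t) = (1 - 2*t)^(-ν/2)
K_X(t) = log M_X(t) = -ν*log(1 - 2*t)/2
dK/dt = -ν/(2*t - 1)
d^2K/dt^2 = 2*ν/(4*t^2 - 4*t + 1)
d^3K/dt^3 = -8*ν/(8*t^3 - 12*t^2 + 6*t - 1)
d^4K/dt^4 = 48*ν/(16*t^4 - 32*t^3 + 24*t^2 - 8*t + 1)

κ_4 = d^4K/dt^4 |_{t=0} = 48*ν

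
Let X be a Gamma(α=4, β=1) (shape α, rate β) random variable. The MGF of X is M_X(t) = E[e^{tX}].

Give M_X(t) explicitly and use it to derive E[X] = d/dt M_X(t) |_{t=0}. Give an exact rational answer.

E[X] = D[M](0) = 4

M_X(t) = (1 - t)^(-4)
D[M](t) = -4/(t^5 - 5*t^4 + 10*t^3 - 10*t^2 + 5*t - 1)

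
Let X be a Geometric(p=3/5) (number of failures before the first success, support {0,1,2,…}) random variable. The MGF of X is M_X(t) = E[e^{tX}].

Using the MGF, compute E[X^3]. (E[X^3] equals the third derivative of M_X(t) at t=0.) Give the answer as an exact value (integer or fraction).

M_X(t) = 3/(5*(1 - 2*e^(t)/5))
M′(t) = 6*e^(t)/(4*e^(2*t) - 20*e^(t) + 25)
M′′(t) = (-12*e^(2*t) - 30*e^(t))/(8*e^(3*t) - 60*e^(2*t) + 150*e^(t) - 125)
M′′′(t) = (24*e^(3*t) + 240*e^(2*t) + 150*e^(t))/(16*e^(4*t) - 160*e^(3*t) + 600*e^(2*t) - 1000*e^(t) + 625)

E[X^3] = M′′′(0) = 46/9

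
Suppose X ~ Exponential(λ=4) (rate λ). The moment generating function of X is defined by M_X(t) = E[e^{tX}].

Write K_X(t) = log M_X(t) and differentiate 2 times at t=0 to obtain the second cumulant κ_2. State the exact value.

κ_2 = K^(2)(0) = 1/16

M_X(t) = 4/(4 - t)
K_X(t) = log M_X(t) = -log(4 - t) + 2*log(2)
K^(2)(t) = 1/(t^2 - 8*t + 16)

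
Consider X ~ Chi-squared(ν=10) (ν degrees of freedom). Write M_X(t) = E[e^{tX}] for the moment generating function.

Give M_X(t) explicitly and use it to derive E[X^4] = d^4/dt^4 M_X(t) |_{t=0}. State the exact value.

M_X(t) = (1 - 2*t)^(-5)
dM/dt = 10/(64*t^6 - 192*t^5 + 240*t^4 - 160*t^3 + 60*t^2 - 12*t + 1)
d^2M/dt^2 = -120/(128*t^7 - 448*t^6 + 672*t^5 - 560*t^4 + 280*t^3 - 84*t^2 + 14*t - 1)
d^3M/dt^3 = 1680/(256*t^8 - 1024*t^7 + 1792*t^6 - 1792*t^5 + 1120*t^4 - 448*t^3 + 112*t^2 - 16*t + 1)
d^4M/dt^4 = -26880/(512*t^9 - 2304*t^8 + 4608*t^7 - 5376*t^6 + 4032*t^5 - 2016*t^4 + 672*t^3 - 144*t^2 + 18*t - 1)

E[X^4] = d^4M/dt^4 |_{t=0} = 26880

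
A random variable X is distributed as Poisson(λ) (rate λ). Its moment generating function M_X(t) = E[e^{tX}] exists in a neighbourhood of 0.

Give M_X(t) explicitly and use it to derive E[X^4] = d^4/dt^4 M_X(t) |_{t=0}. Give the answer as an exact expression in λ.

E[X^4] = M^(4)(0) = λ*(λ^3 + 6*λ^2 + 7*λ + 1)

M_X(t) = e^(λ*(e^(t) - 1))
M^(4)(t) = (λ^4*e^(4*t)*e^(λ*e^(t)) + 6*λ^3*e^(3*t)*e^(λ*e^(t)) + 7*λ^2*e^(2*t)*e^(λ*e^(t)) + λ*e^(t)*e^(λ*e^(t)))*e^(-λ)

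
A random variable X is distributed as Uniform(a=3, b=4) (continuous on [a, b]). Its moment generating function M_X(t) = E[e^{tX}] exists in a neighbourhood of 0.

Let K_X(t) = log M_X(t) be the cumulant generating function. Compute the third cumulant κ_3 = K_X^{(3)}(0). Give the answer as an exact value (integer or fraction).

κ_3 = K′′′(0) = 0

M_X(t) = (e^(4*t) - e^(3*t))/t
K_X(t) = log M_X(t) = -log(t) + log(e^(4*t) - e^(3*t))
K′(t) = (4*t*e^(t) - 3*t - e^(t) + 1)/(t*e^(t) - t)
K′′(t) = (-t^2*e^(t) + e^(2*t) - 2*e^(t) + 1)/(t^2*e^(2*t) - 2*t^2*e^(t) + t^2)
K′′′(t) = (t^3*e^(2*t) + t^3*e^(t) - 2*e^(3*t) + 6*e^(2*t) - 6*e^(t) + 2)/(t^3*e^(3*t) - 3*t^3*e^(2*t) + 3*t^3*e^(t) - t^3)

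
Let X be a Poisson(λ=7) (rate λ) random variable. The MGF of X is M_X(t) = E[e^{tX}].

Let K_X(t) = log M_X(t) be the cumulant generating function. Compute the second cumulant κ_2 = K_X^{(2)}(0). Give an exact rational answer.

M_X(t) = e^(7*e^(t) - 7)
K_X(t) = log M_X(t) = 7*e^(t) - 7
dK/dt = 7*e^(t)
d^2K/dt^2 = 7*e^(t)

κ_2 = d^2K/dt^2 |_{t=0} = 7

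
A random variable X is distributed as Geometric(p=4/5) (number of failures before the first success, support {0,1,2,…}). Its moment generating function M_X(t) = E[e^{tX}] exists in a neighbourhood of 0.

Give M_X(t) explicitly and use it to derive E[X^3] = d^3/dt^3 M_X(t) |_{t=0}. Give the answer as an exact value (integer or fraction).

E[X^3] = d^3M/dt^3 |_{t=0} = 23/32

M_X(t) = 4/(5*(1 - e^(t)/5))
dM/dt = 4*e^(t)/(e^(2*t) - 10*e^(t) + 25)
d^2M/dt^2 = (-4*e^(2*t) - 20*e^(t))/(e^(3*t) - 15*e^(2*t) + 75*e^(t) - 125)
d^3M/dt^3 = (4*e^(3*t) + 80*e^(2*t) + 100*e^(t))/(e^(4*t) - 20*e^(3*t) + 150*e^(2*t) - 500*e^(t) + 625)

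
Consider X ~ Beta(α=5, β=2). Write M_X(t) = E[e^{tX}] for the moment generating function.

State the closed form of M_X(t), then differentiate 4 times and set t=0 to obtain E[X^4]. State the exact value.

E[X^4] = M^(4)(0) = 1/3

M_X(t) = ₁F₁(5; 7; t)
M^(4)(t) = ₁F₁(9; 11; t)/3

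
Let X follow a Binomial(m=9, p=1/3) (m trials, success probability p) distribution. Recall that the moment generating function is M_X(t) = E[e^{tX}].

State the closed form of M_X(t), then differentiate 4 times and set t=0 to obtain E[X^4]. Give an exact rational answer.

M_X(t) = (e^(t)/3 + 2/3)^9

E[X^4] = M′′′′(0) = 625/3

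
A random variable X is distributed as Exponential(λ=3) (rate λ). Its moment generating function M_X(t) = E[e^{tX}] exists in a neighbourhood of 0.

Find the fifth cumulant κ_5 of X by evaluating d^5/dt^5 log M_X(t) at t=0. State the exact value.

κ_5 = K^(5)(0) = 8/81

M_X(t) = 3/(3 - t)
K_X(t) = log M_X(t) = -log(3 - t) + log(3)
K^(5)(t) = -24/(t^5 - 15*t^4 + 90*t^3 - 270*t^2 + 405*t - 243)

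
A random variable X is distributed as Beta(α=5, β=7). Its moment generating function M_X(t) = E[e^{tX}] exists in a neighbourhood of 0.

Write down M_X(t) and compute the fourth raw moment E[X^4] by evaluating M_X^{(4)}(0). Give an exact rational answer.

E[X^4] = D^4[M](0) = 2/39

M_X(t) = ₁F₁(5; 12; t)
D^4[M](t) = 2*₁F₁(9; 16; t)/39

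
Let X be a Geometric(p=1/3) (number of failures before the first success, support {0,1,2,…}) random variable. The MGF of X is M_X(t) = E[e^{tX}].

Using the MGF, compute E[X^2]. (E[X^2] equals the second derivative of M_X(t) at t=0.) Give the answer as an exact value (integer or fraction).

E[X^2] = M^(2)(0) = 10

M_X(t) = 1/(3*(1 - 2*e^(t)/3))
M^(2)(t) = (-4*e^(2*t) - 6*e^(t))/(8*e^(3*t) - 36*e^(2*t) + 54*e^(t) - 27)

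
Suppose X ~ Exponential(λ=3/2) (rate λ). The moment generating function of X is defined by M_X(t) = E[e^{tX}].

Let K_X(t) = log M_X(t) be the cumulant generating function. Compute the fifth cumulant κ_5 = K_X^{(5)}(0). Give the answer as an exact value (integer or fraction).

κ_5 = K^(5)(0) = 256/81

M_X(t) = 3/(2*(3/2 - t))
K_X(t) = log M_X(t) = -log(3/2 - t) - log(2) + log(3)
K^(5)(t) = -768/(32*t^5 - 240*t^4 + 720*t^3 - 1080*t^2 + 810*t - 243)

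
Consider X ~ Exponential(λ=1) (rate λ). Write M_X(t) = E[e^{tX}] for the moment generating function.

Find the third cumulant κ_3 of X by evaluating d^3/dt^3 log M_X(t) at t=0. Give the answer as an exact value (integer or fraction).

M_X(t) = 1/(1 - t)
K_X(t) = log M_X(t) = -log(1 - t)
D^3[K](t) = -2/(t^3 - 3*t^2 + 3*t - 1)

κ_3 = D^3[K](0) = 2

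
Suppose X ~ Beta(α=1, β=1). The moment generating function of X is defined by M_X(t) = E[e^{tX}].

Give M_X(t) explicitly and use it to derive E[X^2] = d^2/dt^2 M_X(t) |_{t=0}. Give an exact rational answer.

E[X^2] = D^2[M](0) = 1/3

M_X(t) = ₁F₁(1; 2; t)
D^2[M](t) = ₁F₁(3; 4; t)/3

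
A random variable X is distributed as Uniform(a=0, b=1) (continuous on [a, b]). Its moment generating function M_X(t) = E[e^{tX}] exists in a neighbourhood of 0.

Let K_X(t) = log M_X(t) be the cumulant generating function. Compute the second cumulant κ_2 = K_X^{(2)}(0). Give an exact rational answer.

κ_2 = D^2[K](0) = 1/12

M_X(t) = (e^(t) - 1)/t
K_X(t) = log M_X(t) = -log(t) + log(e^(t) - 1)
D^2[K](t) = (-t^2*e^(t) + e^(2*t) - 2*e^(t) + 1)/(t^2*e^(2*t) - 2*t^2*e^(t) + t^2)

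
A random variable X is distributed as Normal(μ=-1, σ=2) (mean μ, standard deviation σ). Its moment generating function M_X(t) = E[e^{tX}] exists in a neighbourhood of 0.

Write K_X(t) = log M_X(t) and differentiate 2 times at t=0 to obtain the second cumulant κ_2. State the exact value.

κ_2 = d^2K/dt^2 |_{t=0} = 4

M_X(t) = e^(2*t^2 - t)
K_X(t) = log M_X(t) = 2*t^2 - t
dK/dt = 4*t - 1
d^2K/dt^2 = 4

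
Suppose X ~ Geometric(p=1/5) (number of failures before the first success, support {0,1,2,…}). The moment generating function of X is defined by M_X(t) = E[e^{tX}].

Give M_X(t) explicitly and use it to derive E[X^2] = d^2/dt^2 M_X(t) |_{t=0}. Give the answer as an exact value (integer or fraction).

E[X^2] = M^(2)(0) = 36

M_X(t) = 1/(5*(1 - 4*e^(t)/5))
M^(2)(t) = (-16*e^(2*t) - 20*e^(t))/(64*e^(3*t) - 240*e^(2*t) + 300*e^(t) - 125)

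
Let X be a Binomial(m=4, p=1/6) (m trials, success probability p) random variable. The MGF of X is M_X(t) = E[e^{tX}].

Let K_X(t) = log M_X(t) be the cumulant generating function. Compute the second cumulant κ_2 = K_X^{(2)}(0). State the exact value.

M_X(t) = (e^(t)/6 + 5/6)^4
K_X(t) = log M_X(t) = 4*log(e^(t)/6 + 5/6)
K^(2)(t) = 20*e^(t)/(e^(2*t) + 10*e^(t) + 25)

κ_2 = K^(2)(0) = 5/9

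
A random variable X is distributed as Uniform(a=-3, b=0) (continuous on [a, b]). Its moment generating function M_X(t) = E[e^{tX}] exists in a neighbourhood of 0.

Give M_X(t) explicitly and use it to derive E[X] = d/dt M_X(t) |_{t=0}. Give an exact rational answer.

M_X(t) = (1 - e^(-3*t))/(3*t)
D[M](t) = (3*t - e^(3*t) + 1)*e^(-3*t)/(3*t^2)

E[X] = D[M](0) = -3/2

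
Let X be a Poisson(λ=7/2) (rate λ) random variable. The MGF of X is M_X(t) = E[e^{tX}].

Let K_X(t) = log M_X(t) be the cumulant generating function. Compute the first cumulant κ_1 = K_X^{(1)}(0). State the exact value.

M_X(t) = e^(7*e^(t)/2 - 7/2)
K_X(t) = log M_X(t) = 7*e^(t)/2 - 7/2
dK/dt = 7*e^(t)/2

κ_1 = dK/dt |_{t=0} = 7/2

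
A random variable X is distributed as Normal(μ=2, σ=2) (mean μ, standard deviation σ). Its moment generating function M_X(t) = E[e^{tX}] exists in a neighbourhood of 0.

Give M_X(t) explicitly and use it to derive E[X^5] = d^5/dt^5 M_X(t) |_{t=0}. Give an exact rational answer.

M_X(t) = e^(2*t^2 + 2*t)

E[X^5] = M^(5)(0) = 832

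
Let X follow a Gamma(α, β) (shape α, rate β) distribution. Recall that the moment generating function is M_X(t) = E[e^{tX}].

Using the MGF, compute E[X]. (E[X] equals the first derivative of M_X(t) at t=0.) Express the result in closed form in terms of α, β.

M_X(t) = (β/(β - t))^α
D[M](t) = -α*β^α*(1/(β - t))^α/(-β + t)

E[X] = D[M](0) = α/β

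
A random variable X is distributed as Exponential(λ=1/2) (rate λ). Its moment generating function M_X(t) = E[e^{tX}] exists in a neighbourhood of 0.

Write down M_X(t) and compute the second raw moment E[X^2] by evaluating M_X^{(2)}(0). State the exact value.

M_X(t) = 1/(2*(1/2 - t))
M^(2)(t) = -8/(8*t^3 - 12*t^2 + 6*t - 1)

E[X^2] = M^(2)(0) = 8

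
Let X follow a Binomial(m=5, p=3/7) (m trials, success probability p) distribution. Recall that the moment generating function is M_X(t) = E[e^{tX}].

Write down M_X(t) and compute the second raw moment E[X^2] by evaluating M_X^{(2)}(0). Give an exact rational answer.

M_X(t) = (3*e^(t)/7 + 4/7)^5
M′(t) = 1215*e^(5*t)/16807 + 6480*e^(4*t)/16807 + 12960*e^(3*t)/16807 + 11520*e^(2*t)/16807 + 3840*e^(t)/16807
M′′(t) = 6075*e^(5*t)/16807 + 25920*e^(4*t)/16807 + 38880*e^(3*t)/16807 + 23040*e^(2*t)/16807 + 3840*e^(t)/16807

E[X^2] = M′′(0) = 285/49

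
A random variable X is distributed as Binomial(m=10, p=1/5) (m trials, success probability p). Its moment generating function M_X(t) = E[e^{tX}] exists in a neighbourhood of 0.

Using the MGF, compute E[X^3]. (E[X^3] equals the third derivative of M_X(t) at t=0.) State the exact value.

M_X(t) = (e^(t)/5 + 4/5)^10

E[X^3] = M′′′(0) = 464/25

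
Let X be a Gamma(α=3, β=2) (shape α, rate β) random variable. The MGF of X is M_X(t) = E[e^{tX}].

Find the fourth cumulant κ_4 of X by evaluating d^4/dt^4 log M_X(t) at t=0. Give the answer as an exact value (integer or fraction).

κ_4 = K′′′′(0) = 9/8

M_X(t) = 8/(2 - t)^3
K_X(t) = log M_X(t) = -3*log(2 - t) + 3*log(2)
K′(t) = -3/(t - 2)
K′′(t) = 3/(t^2 - 4*t + 4)
K′′′(t) = -6/(t^3 - 6*t^2 + 12*t - 8)
K′′′′(t) = 18/(t^4 - 8*t^3 + 24*t^2 - 32*t + 16)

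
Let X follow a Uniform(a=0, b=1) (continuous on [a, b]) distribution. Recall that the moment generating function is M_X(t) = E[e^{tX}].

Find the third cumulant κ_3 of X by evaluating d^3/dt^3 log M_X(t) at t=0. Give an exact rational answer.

κ_3 = D^3[K](0) = 0

M_X(t) = (e^(t) - 1)/t
K_X(t) = log M_X(t) = -log(t) + log(e^(t) - 1)
D^3[K](t) = (t^3*e^(2*t) + t^3*e^(t) - 2*e^(3*t) + 6*e^(2*t) - 6*e^(t) + 2)/(t^3*e^(3*t) - 3*t^3*e^(2*t) + 3*t^3*e^(t) - t^3)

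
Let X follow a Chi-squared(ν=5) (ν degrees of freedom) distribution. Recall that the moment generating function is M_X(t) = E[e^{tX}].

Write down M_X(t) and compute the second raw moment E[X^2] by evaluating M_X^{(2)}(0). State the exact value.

E[X^2] = M^(2)(0) = 35

M_X(t) = (1 - 2*t)^(-5/2)
M^(2)(t) = 35/(16*t^4*√(1 - 2*t) - 32*t^3*√(1 - 2*t) + 24*t^2*√(1 - 2*t) - 8*t*√(1 - 2*t) + √(1 - 2*t))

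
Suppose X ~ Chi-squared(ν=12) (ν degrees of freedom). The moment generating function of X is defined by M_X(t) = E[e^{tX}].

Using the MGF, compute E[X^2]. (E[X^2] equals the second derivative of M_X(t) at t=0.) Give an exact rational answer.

E[X^2] = D^2[M](0) = 168

M_X(t) = (1 - 2*t)^(-6)
D^2[M](t) = 168/(256*t^8 - 1024*t^7 + 1792*t^6 - 1792*t^5 + 1120*t^4 - 448*t^3 + 112*t^2 - 16*t + 1)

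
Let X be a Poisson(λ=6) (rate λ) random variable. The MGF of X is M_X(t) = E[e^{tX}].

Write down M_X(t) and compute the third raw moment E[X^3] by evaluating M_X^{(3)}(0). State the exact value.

M_X(t) = e^(6*e^(t) - 6)
M′(t) = 6*e^(-6)*e^(t)*e^(6*e^(t))
M′′(t) = (36*e^(2*t)*e^(6*e^(t)) + 6*e^(t)*e^(6*e^(t)))*e^(-6)
M′′′(t) = (216*e^(3*t)*e^(6*e^(t)) + 108*e^(2*t)*e^(6*e^(t)) + 6*e^(t)*e^(6*e^(t)))*e^(-6)

E[X^3] = M′′′(0) = 330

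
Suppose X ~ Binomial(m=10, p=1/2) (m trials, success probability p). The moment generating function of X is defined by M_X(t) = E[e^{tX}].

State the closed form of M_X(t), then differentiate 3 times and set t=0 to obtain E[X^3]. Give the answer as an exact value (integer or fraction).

M_X(t) = (e^(t)/2 + 1/2)^10

E[X^3] = D^3[M](0) = 325/2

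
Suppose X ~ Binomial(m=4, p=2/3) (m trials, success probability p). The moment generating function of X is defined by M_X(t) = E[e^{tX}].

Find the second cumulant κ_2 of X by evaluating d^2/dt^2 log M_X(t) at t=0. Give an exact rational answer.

M_X(t) = (2*e^(t)/3 + 1/3)^4
K_X(t) = log M_X(t) = 4*log(2*e^(t)/3 + 1/3)
dK/dt = 8*e^(t)/(2*e^(t) + 1)
d^2K/dt^2 = 8*e^(t)/(4*e^(2*t) + 4*e^(t) + 1)

κ_2 = d^2K/dt^2 |_{t=0} = 8/9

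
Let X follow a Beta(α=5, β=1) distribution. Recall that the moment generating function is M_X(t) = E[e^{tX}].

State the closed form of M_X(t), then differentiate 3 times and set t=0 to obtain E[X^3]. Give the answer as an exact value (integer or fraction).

M_X(t) = ₁F₁(5; 6; t)
D^3[M](t) = 5*₁F₁(8; 9; t)/8

E[X^3] = D^3[M](0) = 5/8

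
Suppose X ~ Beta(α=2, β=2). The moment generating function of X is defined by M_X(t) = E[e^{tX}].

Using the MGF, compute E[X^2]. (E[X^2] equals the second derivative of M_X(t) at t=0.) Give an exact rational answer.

E[X^2] = M′′(0) = 3/10

M_X(t) = ₁F₁(2; 4; t)
M′(t) = ₁F₁(3; 5; t)/2
M′′(t) = 3*₁F₁(4; 6; t)/10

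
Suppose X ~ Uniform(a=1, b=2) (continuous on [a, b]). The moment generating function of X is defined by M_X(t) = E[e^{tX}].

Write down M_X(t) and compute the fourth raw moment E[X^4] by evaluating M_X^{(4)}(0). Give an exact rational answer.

M_X(t) = (e^(2*t) - e^(t))/t
M′(t) = (2*t*e^(2*t) - t*e^(t) - e^(2*t) + e^(t))/t^2
M′′(t) = (4*t^2*e^(2*t) - t^2*e^(t) - 4*t*e^(2*t) + 2*t*e^(t) + 2*e^(2*t) - 2*e^(t))/t^3
M′′′(t) = (8*t^3*e^(2*t) - t^3*e^(t) - 12*t^2*e^(2*t) + 3*t^2*e^(t) + 12*t*e^(2*t) - 6*t*e^(t) - 6*e^(2*t) + 6*e^(t))/t^4
M′′′′(t) = (16*t^4*e^(2*t) - t^4*e^(t) - 32*t^3*e^(2*t) + 4*t^3*e^(t) + 48*t^2*e^(2*t) - 12*t^2*e^(t) - 48*t*e^(2*t) + 24*t*e^(t) + 24*e^(2*t) - 24*e^(t))/t^5

E[X^4] = M′′′′(0) = 31/5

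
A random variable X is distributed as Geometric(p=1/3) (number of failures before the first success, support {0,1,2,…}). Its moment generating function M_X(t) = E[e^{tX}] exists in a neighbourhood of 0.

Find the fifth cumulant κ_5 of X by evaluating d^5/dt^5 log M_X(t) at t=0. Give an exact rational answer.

M_X(t) = 1/(3*(1 - 2*e^(t)/3))
K_X(t) = log M_X(t) = -log(1 - 2*e^(t)/3) - log(3)
D^5[K](t) = (-48*e^(4*t) - 792*e^(3*t) - 1188*e^(2*t) - 162*e^(t))/(32*e^(5*t) - 240*e^(4*t) + 720*e^(3*t) - 1080*e^(2*t) + 810*e^(t) - 243)

κ_5 = D^5[K](0) = 2190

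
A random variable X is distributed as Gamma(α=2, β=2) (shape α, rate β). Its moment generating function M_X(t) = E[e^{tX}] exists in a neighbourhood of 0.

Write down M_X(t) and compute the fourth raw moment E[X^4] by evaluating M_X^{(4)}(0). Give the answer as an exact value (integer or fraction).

E[X^4] = d^4M/dt^4 |_{t=0} = 15/2

M_X(t) = 4/(2 - t)^2
dM/dt = -8/(t^3 - 6*t^2 + 12*t - 8)
d^2M/dt^2 = 24/(t^4 - 8*t^3 + 24*t^2 - 32*t + 16)
d^3M/dt^3 = -96/(t^5 - 10*t^4 + 40*t^3 - 80*t^2 + 80*t - 32)
d^4M/dt^4 = 480/(t^6 - 12*t^5 + 60*t^4 - 160*t^3 + 240*t^2 - 192*t + 64)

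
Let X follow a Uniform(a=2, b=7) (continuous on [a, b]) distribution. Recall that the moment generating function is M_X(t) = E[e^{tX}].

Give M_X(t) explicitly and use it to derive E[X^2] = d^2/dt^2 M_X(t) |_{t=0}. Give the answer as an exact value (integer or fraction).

E[X^2] = d^2M/dt^2 |_{t=0} = 67/3

M_X(t) = (e^(7*t) - e^(2*t))/(5*t)
dM/dt = (7*t*e^(7*t) - 2*t*e^(2*t) - e^(7*t) + e^(2*t))/(5*t^2)
d^2M/dt^2 = (49*t^2*e^(7*t) - 4*t^2*e^(2*t) - 14*t*e^(7*t) + 4*t*e^(2*t) + 2*e^(7*t) - 2*e^(2*t))/(5*t^3)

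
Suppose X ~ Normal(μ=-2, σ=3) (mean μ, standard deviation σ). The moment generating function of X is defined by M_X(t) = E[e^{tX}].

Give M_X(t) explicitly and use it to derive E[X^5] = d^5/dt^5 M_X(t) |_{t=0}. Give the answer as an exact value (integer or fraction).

E[X^5] = M^(5)(0) = -3182

M_X(t) = e^(9*t^2/2 - 2*t)
M^(5)(t) = (59049*t^5*e^(9*t^2/2) - 65610*t^4*e^(9*t^2/2) + 94770*t^3*e^(9*t^2/2) - 50220*t^2*e^(9*t^2/2) + 21375*t*e^(9*t^2/2) - 3182*e^(9*t^2/2))*e^(-2*t)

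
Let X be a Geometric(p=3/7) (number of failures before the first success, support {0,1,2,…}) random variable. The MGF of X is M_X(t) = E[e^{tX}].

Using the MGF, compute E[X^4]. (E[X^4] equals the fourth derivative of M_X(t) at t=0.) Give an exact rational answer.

M_X(t) = 3/(7*(1 - 4*e^(t)/7))
M^(4)(t) = (-768*e^(4*t) - 14784*e^(3*t) - 25872*e^(2*t) - 4116*e^(t))/(1024*e^(5*t) - 8960*e^(4*t) + 31360*e^(3*t) - 54880*e^(2*t) + 48020*e^(t) - 16807)

E[X^4] = M^(4)(0) = 5060/27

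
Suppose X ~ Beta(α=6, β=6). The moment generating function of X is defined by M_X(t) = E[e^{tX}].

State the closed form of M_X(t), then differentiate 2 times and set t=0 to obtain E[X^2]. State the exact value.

E[X^2] = M′′(0) = 7/26

M_X(t) = ₁F₁(6; 12; t)
M′(t) = ₁F₁(7; 13; t)/2
M′′(t) = 7*₁F₁(8; 14; t)/26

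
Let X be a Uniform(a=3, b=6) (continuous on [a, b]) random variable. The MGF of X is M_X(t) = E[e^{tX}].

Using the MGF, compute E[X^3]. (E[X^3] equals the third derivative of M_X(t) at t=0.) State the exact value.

E[X^3] = D^3[M](0) = 405/4

M_X(t) = (e^(6*t) - e^(3*t))/(3*t)
D^3[M](t) = (72*t^3*e^(6*t) - 9*t^3*e^(3*t) - 36*t^2*e^(6*t) + 9*t^2*e^(3*t) + 12*t*e^(6*t) - 6*t*e^(3*t) - 2*e^(6*t) + 2*e^(3*t))/t^4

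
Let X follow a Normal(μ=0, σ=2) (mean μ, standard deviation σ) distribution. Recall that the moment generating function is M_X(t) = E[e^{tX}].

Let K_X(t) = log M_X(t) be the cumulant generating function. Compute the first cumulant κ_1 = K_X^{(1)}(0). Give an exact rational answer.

M_X(t) = e^(2*t^2)
K_X(t) = log M_X(t) = 2*t^2
K′(t) = 4*t

κ_1 = K′(0) = 0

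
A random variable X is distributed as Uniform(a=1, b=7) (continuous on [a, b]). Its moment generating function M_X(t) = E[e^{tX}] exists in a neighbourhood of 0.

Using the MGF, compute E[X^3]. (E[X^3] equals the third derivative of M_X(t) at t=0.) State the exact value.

E[X^3] = M′′′(0) = 100

M_X(t) = (e^(7*t) - e^(t))/(6*t)
M′(t) = (7*t*e^(7*t) - t*e^(t) - e^(7*t) + e^(t))/(6*t^2)
M′′(t) = (49*t^2*e^(7*t) - t^2*e^(t) - 14*t*e^(7*t) + 2*t*e^(t) + 2*e^(7*t) - 2*e^(t))/(6*t^3)
M′′′(t) = (343*t^3*e^(7*t) - t^3*e^(t) - 147*t^2*e^(7*t) + 3*t^2*e^(t) + 42*t*e^(7*t) - 6*t*e^(t) - 6*e^(7*t) + 6*e^(t))/(6*t^4)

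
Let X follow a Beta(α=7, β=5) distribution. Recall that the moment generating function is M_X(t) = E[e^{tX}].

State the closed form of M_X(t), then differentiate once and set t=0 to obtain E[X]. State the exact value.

E[X] = D[M](0) = 7/12

M_X(t) = ₁F₁(7; 12; t)
D[M](t) = 7*₁F₁(8; 13; t)/12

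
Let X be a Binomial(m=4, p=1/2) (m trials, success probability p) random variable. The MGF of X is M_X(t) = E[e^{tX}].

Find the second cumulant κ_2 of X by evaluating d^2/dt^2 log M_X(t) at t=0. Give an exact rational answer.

κ_2 = K′′(0) = 1

M_X(t) = (e^(t)/2 + 1/2)^4
K_X(t) = log M_X(t) = 4*log(e^(t)/2 + 1/2)
K′(t) = 4*e^(t)/(e^(t) + 1)
K′′(t) = 4*e^(t)/(e^(2*t) + 2*e^(t) + 1)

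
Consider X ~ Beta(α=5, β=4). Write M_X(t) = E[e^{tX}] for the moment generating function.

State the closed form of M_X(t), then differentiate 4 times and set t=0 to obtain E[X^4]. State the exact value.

M_X(t) = ₁F₁(5; 9; t)
M′(t) = 5*₁F₁(6; 10; t)/9
M′′(t) = ₁F₁(7; 11; t)/3
M′′′(t) = 7*₁F₁(8; 12; t)/33
M′′′′(t) = 14*₁F₁(9; 13; t)/99

E[X^4] = M′′′′(0) = 14/99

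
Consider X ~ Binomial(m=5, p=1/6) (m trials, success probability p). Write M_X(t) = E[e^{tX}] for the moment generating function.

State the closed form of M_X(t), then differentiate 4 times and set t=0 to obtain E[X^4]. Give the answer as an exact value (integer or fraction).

E[X^4] = M^(4)(0) = 175/27

M_X(t) = (e^(t)/6 + 5/6)^5
M^(4)(t) = 625*e^(5*t)/7776 + 200*e^(4*t)/243 + 125*e^(3*t)/48 + 625*e^(2*t)/243 + 3125*e^(t)/7776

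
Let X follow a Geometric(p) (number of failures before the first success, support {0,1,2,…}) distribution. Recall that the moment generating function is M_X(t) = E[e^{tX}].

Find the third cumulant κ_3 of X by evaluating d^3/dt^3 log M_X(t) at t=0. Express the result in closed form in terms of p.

κ_3 = D^3[K](0) = (p^2 - 3*p + 2)/p^3

M_X(t) = p/(-(1 - p)*e^(t) + 1)
K_X(t) = log M_X(t) = log(p) - log(-(1 - p)*e^(t) + 1)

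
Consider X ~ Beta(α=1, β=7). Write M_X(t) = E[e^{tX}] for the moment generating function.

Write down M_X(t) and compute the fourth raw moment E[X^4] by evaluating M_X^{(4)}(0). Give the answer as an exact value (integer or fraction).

E[X^4] = D^4[M](0) = 1/330

M_X(t) = ₁F₁(1; 8; t)
D^4[M](t) = ₁F₁(5; 12; t)/330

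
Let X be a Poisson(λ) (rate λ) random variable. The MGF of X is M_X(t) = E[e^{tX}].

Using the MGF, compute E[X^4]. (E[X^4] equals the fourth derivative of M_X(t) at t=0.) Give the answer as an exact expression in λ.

E[X^4] = M′′′′(0) = λ*(λ^3 + 6*λ^2 + 7*λ + 1)

M_X(t) = e^(λ*(e^(t) - 1))
M′(t) = λ*e^(-λ)*e^(t)*e^(λ*e^(t))
M′′(t) = (λ^2*e^(2*t)*e^(λ*e^(t)) + λ*e^(t)*e^(λ*e^(t)))*e^(-λ)
M′′′(t) = (λ^3*e^(3*t)*e^(λ*e^(t)) + 3*λ^2*e^(2*t)*e^(λ*e^(t)) + λ*e^(t)*e^(λ*e^(t)))*e^(-λ)
M′′′′(t) = (λ^4*e^(4*t)*e^(λ*e^(t)) + 6*λ^3*e^(3*t)*e^(λ*e^(t)) + 7*λ^2*e^(2*t)*e^(λ*e^(t)) + λ*e^(t)*e^(λ*e^(t)))*e^(-λ)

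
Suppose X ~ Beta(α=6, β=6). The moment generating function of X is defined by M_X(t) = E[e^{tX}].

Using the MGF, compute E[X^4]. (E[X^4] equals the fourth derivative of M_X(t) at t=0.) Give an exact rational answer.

E[X^4] = d^4M/dt^4 |_{t=0} = 6/65

M_X(t) = ₁F₁(6; 12; t)
dM/dt = ₁F₁(7; 13; t)/2
d^2M/dt^2 = 7*₁F₁(8; 14; t)/26
d^3M/dt^3 = 2*₁F₁(9; 15; t)/13
d^4M/dt^4 = 6*₁F₁(10; 16; t)/65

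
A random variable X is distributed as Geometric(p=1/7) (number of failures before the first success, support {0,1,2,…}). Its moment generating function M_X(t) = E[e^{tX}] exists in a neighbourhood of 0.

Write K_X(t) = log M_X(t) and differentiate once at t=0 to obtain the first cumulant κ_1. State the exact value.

κ_1 = D[K](0) = 6

M_X(t) = 1/(7*(1 - 6*e^(t)/7))
K_X(t) = log M_X(t) = -log(1 - 6*e^(t)/7) - log(7)
D[K](t) = -6*e^(t)/(6*e^(t) - 7)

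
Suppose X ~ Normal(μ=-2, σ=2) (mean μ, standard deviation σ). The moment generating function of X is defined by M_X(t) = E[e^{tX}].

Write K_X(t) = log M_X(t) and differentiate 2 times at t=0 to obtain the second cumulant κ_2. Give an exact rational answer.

κ_2 = K′′(0) = 4

M_X(t) = e^(2*t^2 - 2*t)
K_X(t) = log M_X(t) = 2*t^2 - 2*t
K′(t) = 4*t - 2
K′′(t) = 4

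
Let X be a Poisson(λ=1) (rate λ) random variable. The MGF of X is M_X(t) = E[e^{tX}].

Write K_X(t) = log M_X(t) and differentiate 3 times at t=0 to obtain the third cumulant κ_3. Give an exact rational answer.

M_X(t) = e^(e^(t) - 1)
K_X(t) = log M_X(t) = e^(t) - 1
D^3[K](t) = e^(t)

κ_3 = D^3[K](0) = 1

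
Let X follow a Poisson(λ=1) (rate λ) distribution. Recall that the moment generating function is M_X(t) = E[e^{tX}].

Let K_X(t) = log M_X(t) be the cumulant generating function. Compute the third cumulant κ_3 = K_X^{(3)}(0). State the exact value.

M_X(t) = e^(e^(t) - 1)
K_X(t) = log M_X(t) = e^(t) - 1
dK/dt = e^(t)
d^2K/dt^2 = e^(t)
d^3K/dt^3 = e^(t)

κ_3 = d^3K/dt^3 |_{t=0} = 1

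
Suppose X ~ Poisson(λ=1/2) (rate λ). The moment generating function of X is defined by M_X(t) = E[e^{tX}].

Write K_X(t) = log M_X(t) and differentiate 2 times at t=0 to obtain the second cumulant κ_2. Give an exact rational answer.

M_X(t) = e^(e^(t)/2 - 1/2)
K_X(t) = log M_X(t) = e^(t)/2 - 1/2
K′(t) = e^(t)/2
K′′(t) = e^(t)/2

κ_2 = K′′(0) = 1/2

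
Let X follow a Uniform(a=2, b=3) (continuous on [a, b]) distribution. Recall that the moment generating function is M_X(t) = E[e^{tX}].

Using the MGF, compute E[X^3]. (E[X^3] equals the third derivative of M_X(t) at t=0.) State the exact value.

E[X^3] = D^3[M](0) = 65/4

M_X(t) = (e^(3*t) - e^(2*t))/t
D^3[M](t) = (27*t^3*e^(3*t) - 8*t^3*e^(2*t) - 27*t^2*e^(3*t) + 12*t^2*e^(2*t) + 18*t*e^(3*t) - 12*t*e^(2*t) - 6*e^(3*t) + 6*e^(2*t))/t^4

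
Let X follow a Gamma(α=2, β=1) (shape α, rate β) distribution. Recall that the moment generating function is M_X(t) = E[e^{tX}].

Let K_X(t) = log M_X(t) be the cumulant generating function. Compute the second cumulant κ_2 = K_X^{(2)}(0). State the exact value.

M_X(t) = (1 - t)^(-2)
K_X(t) = log M_X(t) = -2*log(1 - t)
K^(2)(t) = 2/(t^2 - 2*t + 1)

κ_2 = K^(2)(0) = 2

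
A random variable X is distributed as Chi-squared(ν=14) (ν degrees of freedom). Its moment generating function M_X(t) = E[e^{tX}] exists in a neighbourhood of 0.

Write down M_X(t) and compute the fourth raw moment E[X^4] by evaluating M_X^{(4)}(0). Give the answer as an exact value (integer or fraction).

M_X(t) = (1 - 2*t)^(-7)
M′(t) = 14/(256*t^8 - 1024*t^7 + 1792*t^6 - 1792*t^5 + 1120*t^4 - 448*t^3 + 112*t^2 - 16*t + 1)
M′′(t) = -224/(512*t^9 - 2304*t^8 + 4608*t^7 - 5376*t^6 + 4032*t^5 - 2016*t^4 + 672*t^3 - 144*t^2 + 18*t - 1)
M′′′(t) = 4032/(1024*t^10 - 5120*t^9 + 11520*t^8 - 15360*t^7 + 13440*t^6 - 8064*t^5 + 3360*t^4 - 960*t^3 + 180*t^2 - 20*t + 1)
M′′′′(t) = -80640/(2048*t^11 - 11264*t^10 + 28160*t^9 - 42240*t^8 + 42240*t^7 - 29568*t^6 + 14784*t^5 - 5280*t^4 + 1320*t^3 - 220*t^2 + 22*t - 1)

E[X^4] = M′′′′(0) = 80640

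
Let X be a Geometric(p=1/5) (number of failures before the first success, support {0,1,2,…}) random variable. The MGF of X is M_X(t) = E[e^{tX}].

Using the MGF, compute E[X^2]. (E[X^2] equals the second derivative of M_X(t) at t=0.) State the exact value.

M_X(t) = 1/(5*(1 - 4*e^(t)/5))
dM/dt = 4*e^(t)/(16*e^(2*t) - 40*e^(t) + 25)
d^2M/dt^2 = (-16*e^(2*t) - 20*e^(t))/(64*e^(3*t) - 240*e^(2*t) + 300*e^(t) - 125)

E[X^2] = d^2M/dt^2 |_{t=0} = 36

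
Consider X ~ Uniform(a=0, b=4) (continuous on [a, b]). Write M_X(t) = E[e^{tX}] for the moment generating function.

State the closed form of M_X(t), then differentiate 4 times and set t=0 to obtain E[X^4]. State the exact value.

M_X(t) = (e^(4*t) - 1)/(4*t)
dM/dt = (4*t*e^(4*t) - e^(4*t) + 1)/(4*t^2)
d^2M/dt^2 = (8*t^2*e^(4*t) - 4*t*e^(4*t) + e^(4*t) - 1)/(2*t^3)
d^3M/dt^3 = (32*t^3*e^(4*t) - 24*t^2*e^(4*t) + 12*t*e^(4*t) - 3*e^(4*t) + 3)/(2*t^4)
d^4M/dt^4 = (64*t^4*e^(4*t) - 64*t^3*e^(4*t) + 48*t^2*e^(4*t) - 24*t*e^(4*t) + 6*e^(4*t) - 6)/t^5

E[X^4] = d^4M/dt^4 |_{t=0} = 256/5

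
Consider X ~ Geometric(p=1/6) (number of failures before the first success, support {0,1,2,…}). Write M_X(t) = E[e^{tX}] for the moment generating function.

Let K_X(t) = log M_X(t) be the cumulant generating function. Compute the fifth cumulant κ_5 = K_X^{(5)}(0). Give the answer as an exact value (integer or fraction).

M_X(t) = 1/(6*(1 - 5*e^(t)/6))
K_X(t) = log M_X(t) = -log(1 - 5*e^(t)/6) - log(6)
K′(t) = -5*e^(t)/(5*e^(t) - 6)
K′′(t) = 30*e^(t)/(25*e^(2*t) - 60*e^(t) + 36)
K′′′(t) = (-150*e^(2*t) - 180*e^(t))/(125*e^(3*t) - 450*e^(2*t) + 540*e^(t) - 216)
K′′′′(t) = (750*e^(3*t) + 3600*e^(2*t) + 1080*e^(t))/(625*e^(4*t) - 3000*e^(3*t) + 5400*e^(2*t) - 4320*e^(t) + 1296)
K′′′′′(t) = (-3750*e^(4*t) - 49500*e^(3*t) - 59400*e^(2*t) - 6480*e^(t))/(3125*e^(5*t) - 18750*e^(4*t) + 45000*e^(3*t) - 54000*e^(2*t) + 32400*e^(t) - 7776)

κ_5 = K′′′′′(0) = 119130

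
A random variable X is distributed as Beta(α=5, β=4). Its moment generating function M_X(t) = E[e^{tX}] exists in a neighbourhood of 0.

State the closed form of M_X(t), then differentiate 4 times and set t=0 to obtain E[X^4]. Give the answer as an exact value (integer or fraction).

E[X^4] = D^4[M](0) = 14/99

M_X(t) = ₁F₁(5; 9; t)
D^4[M](t) = 14*₁F₁(9; 13; t)/99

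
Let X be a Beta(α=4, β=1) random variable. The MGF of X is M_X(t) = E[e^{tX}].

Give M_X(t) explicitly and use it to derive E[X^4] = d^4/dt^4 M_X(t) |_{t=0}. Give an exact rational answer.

M_X(t) = ₁F₁(4; 5; t)
M^(4)(t) = ₁F₁(8; 9; t)/2

E[X^4] = M^(4)(0) = 1/2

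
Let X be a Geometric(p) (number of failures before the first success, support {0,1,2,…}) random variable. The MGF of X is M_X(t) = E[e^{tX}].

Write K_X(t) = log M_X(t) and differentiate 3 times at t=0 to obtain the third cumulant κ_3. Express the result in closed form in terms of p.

κ_3 = d^3K/dt^3 |_{t=0} = (p^2 - 3*p + 2)/p^3

M_X(t) = p/(-(1 - p)*e^(t) + 1)
K_X(t) = log M_X(t) = log(p) - log(-(1 - p)*e^(t) + 1)
dK/dt = (-p*e^(t) + e^(t))/(p*e^(t) - e^(t) + 1)
d^2K/dt^2 = (-p*e^(t) + e^(t))/(p^2*e^(2*t) - 2*p*e^(2*t) + 2*p*e^(t) + e^(2*t) - 2*e^(t) + 1)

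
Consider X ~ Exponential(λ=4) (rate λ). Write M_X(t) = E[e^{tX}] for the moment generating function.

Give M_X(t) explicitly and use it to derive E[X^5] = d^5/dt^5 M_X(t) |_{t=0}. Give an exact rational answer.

E[X^5] = d^5M/dt^5 |_{t=0} = 15/128

M_X(t) = 4/(4 - t)
dM/dt = 4/(t^2 - 8*t + 16)
d^2M/dt^2 = -8/(t^3 - 12*t^2 + 48*t - 64)
d^3M/dt^3 = 24/(t^4 - 16*t^3 + 96*t^2 - 256*t + 256)
d^4M/dt^4 = -96/(t^5 - 20*t^4 + 160*t^3 - 640*t^2 + 1280*t - 1024)
d^5M/dt^5 = 480/(t^6 - 24*t^5 + 240*t^4 - 1280*t^3 + 3840*t^2 - 6144*t + 4096)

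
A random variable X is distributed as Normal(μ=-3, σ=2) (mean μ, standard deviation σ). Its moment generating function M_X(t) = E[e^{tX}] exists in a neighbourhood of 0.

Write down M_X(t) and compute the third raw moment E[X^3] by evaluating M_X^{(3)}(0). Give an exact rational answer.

E[X^3] = M′′′(0) = -63

M_X(t) = e^(2*t^2 - 3*t)
M′(t) = 4*t*e^(-3*t)*e^(2*t^2) - 3*e^(-3*t)*e^(2*t^2)
M′′(t) = (16*t^2*e^(2*t^2) - 24*t*e^(2*t^2) + 13*e^(2*t^2))*e^(-3*t)
M′′′(t) = (64*t^3*e^(2*t^2) - 144*t^2*e^(2*t^2) + 156*t*e^(2*t^2) - 63*e^(2*t^2))*e^(-3*t)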